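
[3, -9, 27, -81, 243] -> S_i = 3*-3^i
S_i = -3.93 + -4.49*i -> [-3.93, -8.42, -12.91, -17.4, -21.89]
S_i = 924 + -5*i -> [924, 919, 914, 909, 904]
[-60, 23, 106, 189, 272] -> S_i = -60 + 83*i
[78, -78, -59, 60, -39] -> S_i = Random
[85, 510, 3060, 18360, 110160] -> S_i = 85*6^i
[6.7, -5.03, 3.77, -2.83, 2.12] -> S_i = 6.70*(-0.75)^i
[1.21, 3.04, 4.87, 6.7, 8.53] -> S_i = 1.21 + 1.83*i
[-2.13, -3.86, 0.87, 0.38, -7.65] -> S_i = Random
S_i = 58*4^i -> [58, 232, 928, 3712, 14848]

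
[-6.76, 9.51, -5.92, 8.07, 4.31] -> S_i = Random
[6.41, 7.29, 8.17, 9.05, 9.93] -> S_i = 6.41 + 0.88*i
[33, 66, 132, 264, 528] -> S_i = 33*2^i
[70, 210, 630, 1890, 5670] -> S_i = 70*3^i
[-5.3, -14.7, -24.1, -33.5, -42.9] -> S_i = -5.30 + -9.40*i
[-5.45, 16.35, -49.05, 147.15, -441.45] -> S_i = -5.45*(-3.00)^i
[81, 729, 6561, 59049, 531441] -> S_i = 81*9^i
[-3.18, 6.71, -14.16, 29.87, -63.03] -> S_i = -3.18*(-2.11)^i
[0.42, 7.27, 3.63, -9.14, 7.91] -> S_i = Random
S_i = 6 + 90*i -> [6, 96, 186, 276, 366]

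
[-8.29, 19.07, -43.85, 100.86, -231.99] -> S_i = -8.29*(-2.30)^i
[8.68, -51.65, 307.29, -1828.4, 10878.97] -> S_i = 8.68*(-5.95)^i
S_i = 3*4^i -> [3, 12, 48, 192, 768]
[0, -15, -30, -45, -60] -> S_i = 0 + -15*i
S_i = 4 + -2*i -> [4, 2, 0, -2, -4]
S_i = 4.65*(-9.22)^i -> [4.65, -42.87, 395.29, -3644.57, 33602.89]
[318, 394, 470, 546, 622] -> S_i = 318 + 76*i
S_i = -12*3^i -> [-12, -36, -108, -324, -972]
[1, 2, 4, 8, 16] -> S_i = 1*2^i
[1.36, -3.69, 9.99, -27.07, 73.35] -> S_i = 1.36*(-2.71)^i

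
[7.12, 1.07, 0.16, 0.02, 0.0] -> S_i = 7.12*0.15^i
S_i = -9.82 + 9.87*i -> [-9.82, 0.05, 9.92, 19.79, 29.66]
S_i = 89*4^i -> [89, 356, 1424, 5696, 22784]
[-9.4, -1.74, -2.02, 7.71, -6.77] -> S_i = Random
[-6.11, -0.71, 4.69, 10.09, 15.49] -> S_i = -6.11 + 5.40*i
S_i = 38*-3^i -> [38, -114, 342, -1026, 3078]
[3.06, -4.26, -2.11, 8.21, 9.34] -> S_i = Random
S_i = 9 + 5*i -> [9, 14, 19, 24, 29]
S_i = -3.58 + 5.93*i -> [-3.58, 2.35, 8.28, 14.21, 20.14]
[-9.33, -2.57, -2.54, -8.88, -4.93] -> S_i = Random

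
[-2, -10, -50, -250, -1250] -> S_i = -2*5^i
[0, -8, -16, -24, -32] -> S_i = 0 + -8*i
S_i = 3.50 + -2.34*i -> [3.5, 1.16, -1.18, -3.52, -5.86]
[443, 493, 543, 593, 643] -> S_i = 443 + 50*i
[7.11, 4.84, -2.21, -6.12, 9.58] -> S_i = Random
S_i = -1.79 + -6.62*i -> [-1.79, -8.41, -15.03, -21.65, -28.27]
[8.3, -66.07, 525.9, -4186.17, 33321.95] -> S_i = 8.30*(-7.96)^i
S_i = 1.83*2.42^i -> [1.83, 4.43, 10.72, 25.94, 62.76]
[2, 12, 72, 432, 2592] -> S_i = 2*6^i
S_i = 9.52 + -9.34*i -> [9.52, 0.18, -9.16, -18.5, -27.84]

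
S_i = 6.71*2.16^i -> [6.71, 14.49, 31.31, 67.62, 146.06]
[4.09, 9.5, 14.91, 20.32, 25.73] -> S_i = 4.09 + 5.41*i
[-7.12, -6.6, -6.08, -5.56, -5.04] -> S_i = -7.12 + 0.52*i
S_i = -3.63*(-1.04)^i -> [-3.63, 3.78, -3.93, 4.08, -4.25]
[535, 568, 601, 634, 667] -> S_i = 535 + 33*i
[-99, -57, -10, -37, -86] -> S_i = Random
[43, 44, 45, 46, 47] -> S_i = 43 + 1*i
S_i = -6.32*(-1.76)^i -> [-6.32, 11.12, -19.58, 34.46, -60.64]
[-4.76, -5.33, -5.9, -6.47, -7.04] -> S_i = -4.76 + -0.57*i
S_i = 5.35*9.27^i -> [5.35, 49.59, 459.74, 4261.8, 39506.88]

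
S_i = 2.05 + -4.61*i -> [2.05, -2.56, -7.17, -11.78, -16.39]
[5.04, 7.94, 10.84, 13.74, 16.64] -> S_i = 5.04 + 2.90*i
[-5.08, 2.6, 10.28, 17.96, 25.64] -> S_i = -5.08 + 7.68*i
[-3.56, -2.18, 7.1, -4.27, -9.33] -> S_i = Random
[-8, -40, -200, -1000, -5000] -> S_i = -8*5^i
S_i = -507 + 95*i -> [-507, -412, -317, -222, -127]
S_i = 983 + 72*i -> [983, 1055, 1127, 1199, 1271]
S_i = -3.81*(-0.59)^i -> [-3.81, 2.25, -1.33, 0.78, -0.46]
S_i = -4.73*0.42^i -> [-4.73, -1.99, -0.83, -0.35, -0.15]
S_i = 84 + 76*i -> [84, 160, 236, 312, 388]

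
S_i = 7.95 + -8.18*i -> [7.95, -0.23, -8.41, -16.59, -24.77]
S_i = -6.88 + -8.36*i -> [-6.88, -15.24, -23.6, -31.96, -40.32]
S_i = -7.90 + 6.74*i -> [-7.9, -1.16, 5.58, 12.32, 19.06]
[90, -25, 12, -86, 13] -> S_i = Random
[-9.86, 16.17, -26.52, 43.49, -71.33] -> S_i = -9.86*(-1.64)^i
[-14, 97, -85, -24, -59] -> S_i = Random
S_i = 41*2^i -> [41, 82, 164, 328, 656]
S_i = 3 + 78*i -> [3, 81, 159, 237, 315]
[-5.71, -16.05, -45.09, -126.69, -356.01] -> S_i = -5.71*2.81^i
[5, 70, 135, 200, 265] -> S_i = 5 + 65*i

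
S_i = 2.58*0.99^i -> [2.58, 2.55, 2.53, 2.5, 2.48]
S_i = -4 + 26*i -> [-4, 22, 48, 74, 100]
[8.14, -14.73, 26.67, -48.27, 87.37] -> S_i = 8.14*(-1.81)^i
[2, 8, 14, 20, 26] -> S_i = 2 + 6*i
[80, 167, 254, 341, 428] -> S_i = 80 + 87*i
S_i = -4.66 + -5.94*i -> [-4.66, -10.6, -16.54, -22.48, -28.42]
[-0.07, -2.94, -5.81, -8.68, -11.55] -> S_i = -0.07 + -2.87*i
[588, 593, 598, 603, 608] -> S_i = 588 + 5*i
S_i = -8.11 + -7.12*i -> [-8.11, -15.23, -22.35, -29.47, -36.59]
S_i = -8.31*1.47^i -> [-8.31, -12.22, -17.96, -26.4, -38.8]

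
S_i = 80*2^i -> [80, 160, 320, 640, 1280]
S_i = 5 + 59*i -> [5, 64, 123, 182, 241]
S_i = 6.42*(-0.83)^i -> [6.42, -5.33, 4.42, -3.67, 3.05]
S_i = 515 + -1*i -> [515, 514, 513, 512, 511]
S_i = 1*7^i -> [1, 7, 49, 343, 2401]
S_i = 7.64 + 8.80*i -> [7.64, 16.44, 25.24, 34.04, 42.84]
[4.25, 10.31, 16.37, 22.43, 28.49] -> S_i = 4.25 + 6.06*i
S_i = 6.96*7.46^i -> [6.96, 51.92, 387.34, 2889.52, 21555.82]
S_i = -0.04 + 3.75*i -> [-0.04, 3.71, 7.46, 11.21, 14.96]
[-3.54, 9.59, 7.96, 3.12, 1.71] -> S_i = Random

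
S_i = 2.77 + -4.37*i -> [2.77, -1.6, -5.97, -10.34, -14.71]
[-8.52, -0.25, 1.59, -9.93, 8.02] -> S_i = Random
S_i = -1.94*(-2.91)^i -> [-1.94, 5.65, -16.43, 47.81, -139.11]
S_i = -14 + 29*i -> [-14, 15, 44, 73, 102]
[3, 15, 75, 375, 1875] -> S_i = 3*5^i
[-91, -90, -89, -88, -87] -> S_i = -91 + 1*i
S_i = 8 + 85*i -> [8, 93, 178, 263, 348]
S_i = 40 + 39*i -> [40, 79, 118, 157, 196]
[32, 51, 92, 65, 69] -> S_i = Random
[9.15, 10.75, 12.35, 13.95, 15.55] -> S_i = 9.15 + 1.60*i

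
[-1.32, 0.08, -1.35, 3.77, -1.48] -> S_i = Random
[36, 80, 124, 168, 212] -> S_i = 36 + 44*i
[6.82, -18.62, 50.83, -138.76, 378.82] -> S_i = 6.82*(-2.73)^i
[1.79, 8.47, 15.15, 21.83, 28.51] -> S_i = 1.79 + 6.68*i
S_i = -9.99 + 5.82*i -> [-9.99, -4.17, 1.65, 7.47, 13.29]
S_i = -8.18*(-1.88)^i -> [-8.18, 15.38, -28.91, 54.35, -102.18]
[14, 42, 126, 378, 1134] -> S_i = 14*3^i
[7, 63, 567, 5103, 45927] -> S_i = 7*9^i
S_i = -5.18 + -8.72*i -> [-5.18, -13.9, -22.62, -31.34, -40.06]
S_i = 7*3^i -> [7, 21, 63, 189, 567]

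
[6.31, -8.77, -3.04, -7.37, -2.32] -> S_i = Random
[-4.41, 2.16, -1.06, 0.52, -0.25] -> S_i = -4.41*(-0.49)^i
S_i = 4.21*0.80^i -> [4.21, 3.37, 2.69, 2.16, 1.72]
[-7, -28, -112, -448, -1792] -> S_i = -7*4^i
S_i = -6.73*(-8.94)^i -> [-6.73, 60.17, -537.89, 4808.7, -42989.77]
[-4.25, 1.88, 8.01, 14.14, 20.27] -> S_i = -4.25 + 6.13*i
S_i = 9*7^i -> [9, 63, 441, 3087, 21609]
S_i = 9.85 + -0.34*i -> [9.85, 9.51, 9.17, 8.83, 8.49]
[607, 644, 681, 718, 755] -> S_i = 607 + 37*i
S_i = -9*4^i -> [-9, -36, -144, -576, -2304]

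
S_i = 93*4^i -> [93, 372, 1488, 5952, 23808]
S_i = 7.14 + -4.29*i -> [7.14, 2.85, -1.44, -5.73, -10.02]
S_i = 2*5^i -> [2, 10, 50, 250, 1250]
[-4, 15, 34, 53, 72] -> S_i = -4 + 19*i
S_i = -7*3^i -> [-7, -21, -63, -189, -567]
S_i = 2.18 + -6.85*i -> [2.18, -4.67, -11.52, -18.37, -25.22]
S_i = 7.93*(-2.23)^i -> [7.93, -17.68, 39.44, -87.94, 196.11]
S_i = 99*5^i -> [99, 495, 2475, 12375, 61875]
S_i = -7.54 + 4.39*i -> [-7.54, -3.15, 1.24, 5.63, 10.02]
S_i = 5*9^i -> [5, 45, 405, 3645, 32805]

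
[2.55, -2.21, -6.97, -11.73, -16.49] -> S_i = 2.55 + -4.76*i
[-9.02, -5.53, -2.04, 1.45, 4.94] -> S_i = -9.02 + 3.49*i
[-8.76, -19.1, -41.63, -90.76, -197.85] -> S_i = -8.76*2.18^i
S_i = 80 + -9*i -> [80, 71, 62, 53, 44]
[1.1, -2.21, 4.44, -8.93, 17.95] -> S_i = 1.10*(-2.01)^i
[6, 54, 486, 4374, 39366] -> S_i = 6*9^i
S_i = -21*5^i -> [-21, -105, -525, -2625, -13125]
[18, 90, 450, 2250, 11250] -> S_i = 18*5^i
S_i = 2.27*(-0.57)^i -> [2.27, -1.29, 0.74, -0.42, 0.24]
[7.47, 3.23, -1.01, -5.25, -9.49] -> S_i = 7.47 + -4.24*i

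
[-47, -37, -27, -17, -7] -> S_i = -47 + 10*i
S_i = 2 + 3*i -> [2, 5, 8, 11, 14]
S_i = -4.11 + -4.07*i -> [-4.11, -8.18, -12.25, -16.32, -20.39]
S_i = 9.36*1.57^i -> [9.36, 14.7, 23.07, 36.22, 56.87]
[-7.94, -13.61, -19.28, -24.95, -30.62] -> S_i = -7.94 + -5.67*i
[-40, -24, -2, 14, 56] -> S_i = Random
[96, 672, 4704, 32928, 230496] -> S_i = 96*7^i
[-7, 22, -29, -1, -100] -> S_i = Random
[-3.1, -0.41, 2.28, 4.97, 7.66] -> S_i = -3.10 + 2.69*i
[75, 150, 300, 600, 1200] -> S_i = 75*2^i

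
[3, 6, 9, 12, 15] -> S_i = 3 + 3*i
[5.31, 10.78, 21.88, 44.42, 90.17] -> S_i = 5.31*2.03^i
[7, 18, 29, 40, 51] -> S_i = 7 + 11*i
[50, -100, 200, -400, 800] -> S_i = 50*-2^i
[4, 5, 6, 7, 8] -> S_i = 4 + 1*i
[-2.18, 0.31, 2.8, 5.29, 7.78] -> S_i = -2.18 + 2.49*i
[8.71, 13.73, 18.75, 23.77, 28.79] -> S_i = 8.71 + 5.02*i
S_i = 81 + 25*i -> [81, 106, 131, 156, 181]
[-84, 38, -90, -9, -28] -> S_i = Random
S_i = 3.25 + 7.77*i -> [3.25, 11.02, 18.79, 26.56, 34.33]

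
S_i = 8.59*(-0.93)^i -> [8.59, -7.99, 7.43, -6.91, 6.43]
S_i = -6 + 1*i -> [-6, -5, -4, -3, -2]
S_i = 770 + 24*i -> [770, 794, 818, 842, 866]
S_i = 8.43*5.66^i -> [8.43, 47.71, 270.06, 1528.54, 8651.54]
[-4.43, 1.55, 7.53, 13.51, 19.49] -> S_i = -4.43 + 5.98*i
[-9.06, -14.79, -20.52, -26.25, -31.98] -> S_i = -9.06 + -5.73*i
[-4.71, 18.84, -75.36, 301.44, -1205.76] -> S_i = -4.71*(-4.00)^i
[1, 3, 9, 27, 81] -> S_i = 1*3^i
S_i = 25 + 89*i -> [25, 114, 203, 292, 381]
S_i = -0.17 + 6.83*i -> [-0.17, 6.66, 13.49, 20.32, 27.15]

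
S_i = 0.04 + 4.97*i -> [0.04, 5.01, 9.98, 14.95, 19.92]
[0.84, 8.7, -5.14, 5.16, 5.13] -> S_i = Random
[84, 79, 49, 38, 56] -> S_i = Random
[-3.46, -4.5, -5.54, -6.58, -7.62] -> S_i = -3.46 + -1.04*i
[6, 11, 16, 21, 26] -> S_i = 6 + 5*i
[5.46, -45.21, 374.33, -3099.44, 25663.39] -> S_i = 5.46*(-8.28)^i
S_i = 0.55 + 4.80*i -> [0.55, 5.35, 10.15, 14.95, 19.75]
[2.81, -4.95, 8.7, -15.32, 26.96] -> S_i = 2.81*(-1.76)^i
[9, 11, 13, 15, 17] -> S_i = 9 + 2*i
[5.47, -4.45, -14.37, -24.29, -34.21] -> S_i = 5.47 + -9.92*i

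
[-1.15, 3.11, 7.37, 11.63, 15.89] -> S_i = -1.15 + 4.26*i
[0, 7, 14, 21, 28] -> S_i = 0 + 7*i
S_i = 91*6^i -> [91, 546, 3276, 19656, 117936]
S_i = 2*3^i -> [2, 6, 18, 54, 162]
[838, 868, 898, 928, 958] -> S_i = 838 + 30*i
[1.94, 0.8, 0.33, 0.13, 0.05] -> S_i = 1.94*0.41^i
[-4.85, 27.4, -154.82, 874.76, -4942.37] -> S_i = -4.85*(-5.65)^i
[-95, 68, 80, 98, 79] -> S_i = Random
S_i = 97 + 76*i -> [97, 173, 249, 325, 401]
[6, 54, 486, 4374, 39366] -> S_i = 6*9^i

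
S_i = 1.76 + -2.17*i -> [1.76, -0.41, -2.58, -4.75, -6.92]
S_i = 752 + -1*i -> [752, 751, 750, 749, 748]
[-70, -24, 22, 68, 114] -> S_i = -70 + 46*i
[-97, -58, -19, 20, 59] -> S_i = -97 + 39*i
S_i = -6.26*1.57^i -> [-6.26, -9.83, -15.43, -24.23, -38.03]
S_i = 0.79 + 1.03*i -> [0.79, 1.82, 2.85, 3.88, 4.91]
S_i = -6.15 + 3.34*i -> [-6.15, -2.81, 0.53, 3.87, 7.21]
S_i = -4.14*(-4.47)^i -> [-4.14, 18.51, -82.72, 369.76, -1652.84]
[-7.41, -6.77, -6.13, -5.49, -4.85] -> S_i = -7.41 + 0.64*i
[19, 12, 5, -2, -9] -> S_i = 19 + -7*i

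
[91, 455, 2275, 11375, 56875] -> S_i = 91*5^i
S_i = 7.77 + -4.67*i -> [7.77, 3.1, -1.57, -6.24, -10.91]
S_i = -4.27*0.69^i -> [-4.27, -2.95, -2.03, -1.4, -0.97]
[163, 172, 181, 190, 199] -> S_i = 163 + 9*i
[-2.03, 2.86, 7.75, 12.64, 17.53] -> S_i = -2.03 + 4.89*i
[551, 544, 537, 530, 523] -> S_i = 551 + -7*i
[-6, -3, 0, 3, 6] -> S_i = -6 + 3*i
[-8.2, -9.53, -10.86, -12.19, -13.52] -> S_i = -8.20 + -1.33*i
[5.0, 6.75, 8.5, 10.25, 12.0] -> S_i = 5.00 + 1.75*i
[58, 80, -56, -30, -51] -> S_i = Random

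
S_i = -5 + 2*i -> [-5, -3, -1, 1, 3]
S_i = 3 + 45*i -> [3, 48, 93, 138, 183]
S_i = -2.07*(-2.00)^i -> [-2.07, 4.14, -8.28, 16.56, -33.12]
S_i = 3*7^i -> [3, 21, 147, 1029, 7203]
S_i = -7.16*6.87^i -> [-7.16, -49.19, -337.93, -2321.58, -15949.24]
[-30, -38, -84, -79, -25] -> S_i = Random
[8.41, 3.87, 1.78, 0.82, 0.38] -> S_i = 8.41*0.46^i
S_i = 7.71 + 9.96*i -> [7.71, 17.67, 27.63, 37.59, 47.55]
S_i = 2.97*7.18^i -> [2.97, 21.32, 153.11, 1099.33, 7893.22]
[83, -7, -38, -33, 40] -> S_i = Random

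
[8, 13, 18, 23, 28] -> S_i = 8 + 5*i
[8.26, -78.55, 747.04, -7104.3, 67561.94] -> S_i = 8.26*(-9.51)^i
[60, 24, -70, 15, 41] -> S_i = Random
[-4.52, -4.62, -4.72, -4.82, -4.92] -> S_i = -4.52 + -0.10*i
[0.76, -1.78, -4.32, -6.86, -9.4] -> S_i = 0.76 + -2.54*i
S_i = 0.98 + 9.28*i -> [0.98, 10.26, 19.54, 28.82, 38.1]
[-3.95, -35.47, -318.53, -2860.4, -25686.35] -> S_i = -3.95*8.98^i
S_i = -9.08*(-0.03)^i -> [-9.08, 0.27, -0.01, 0.0, -0.0]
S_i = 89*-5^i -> [89, -445, 2225, -11125, 55625]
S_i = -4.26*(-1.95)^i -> [-4.26, 8.31, -16.2, 31.59, -61.6]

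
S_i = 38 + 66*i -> [38, 104, 170, 236, 302]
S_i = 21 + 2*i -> [21, 23, 25, 27, 29]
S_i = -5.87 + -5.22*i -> [-5.87, -11.09, -16.31, -21.53, -26.75]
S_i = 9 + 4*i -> [9, 13, 17, 21, 25]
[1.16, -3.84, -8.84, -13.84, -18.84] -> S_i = 1.16 + -5.00*i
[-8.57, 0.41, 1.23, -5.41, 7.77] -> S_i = Random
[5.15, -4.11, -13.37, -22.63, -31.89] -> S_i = 5.15 + -9.26*i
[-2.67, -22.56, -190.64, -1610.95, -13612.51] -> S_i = -2.67*8.45^i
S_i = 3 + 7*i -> [3, 10, 17, 24, 31]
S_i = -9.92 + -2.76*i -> [-9.92, -12.68, -15.44, -18.2, -20.96]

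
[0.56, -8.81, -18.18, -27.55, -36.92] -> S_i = 0.56 + -9.37*i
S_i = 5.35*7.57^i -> [5.35, 40.5, 306.58, 2320.82, 17568.61]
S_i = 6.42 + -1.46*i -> [6.42, 4.96, 3.5, 2.04, 0.58]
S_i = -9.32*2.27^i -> [-9.32, -21.16, -48.03, -109.02, -247.47]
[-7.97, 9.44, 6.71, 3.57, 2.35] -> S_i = Random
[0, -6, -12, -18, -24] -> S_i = 0 + -6*i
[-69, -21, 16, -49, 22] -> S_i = Random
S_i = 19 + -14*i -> [19, 5, -9, -23, -37]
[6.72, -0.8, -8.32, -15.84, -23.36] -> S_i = 6.72 + -7.52*i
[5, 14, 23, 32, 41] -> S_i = 5 + 9*i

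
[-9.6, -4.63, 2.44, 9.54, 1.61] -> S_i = Random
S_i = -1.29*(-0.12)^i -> [-1.29, 0.15, -0.02, 0.0, -0.0]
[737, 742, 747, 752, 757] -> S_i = 737 + 5*i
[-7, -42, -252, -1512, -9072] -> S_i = -7*6^i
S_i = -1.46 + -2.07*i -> [-1.46, -3.53, -5.6, -7.67, -9.74]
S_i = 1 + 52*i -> [1, 53, 105, 157, 209]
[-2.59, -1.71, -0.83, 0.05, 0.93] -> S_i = -2.59 + 0.88*i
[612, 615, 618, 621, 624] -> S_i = 612 + 3*i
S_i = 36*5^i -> [36, 180, 900, 4500, 22500]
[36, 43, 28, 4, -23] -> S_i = Random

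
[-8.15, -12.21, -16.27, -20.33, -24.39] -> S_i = -8.15 + -4.06*i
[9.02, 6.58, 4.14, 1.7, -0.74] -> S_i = 9.02 + -2.44*i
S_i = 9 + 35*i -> [9, 44, 79, 114, 149]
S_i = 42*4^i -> [42, 168, 672, 2688, 10752]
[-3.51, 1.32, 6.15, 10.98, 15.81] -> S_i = -3.51 + 4.83*i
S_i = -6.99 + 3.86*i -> [-6.99, -3.13, 0.73, 4.59, 8.45]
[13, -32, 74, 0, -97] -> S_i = Random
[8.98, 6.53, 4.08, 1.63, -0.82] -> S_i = 8.98 + -2.45*i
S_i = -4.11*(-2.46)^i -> [-4.11, 10.11, -24.87, 61.19, -150.52]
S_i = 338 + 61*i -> [338, 399, 460, 521, 582]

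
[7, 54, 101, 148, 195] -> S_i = 7 + 47*i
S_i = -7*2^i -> [-7, -14, -28, -56, -112]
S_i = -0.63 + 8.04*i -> [-0.63, 7.41, 15.45, 23.49, 31.53]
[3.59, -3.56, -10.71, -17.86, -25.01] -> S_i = 3.59 + -7.15*i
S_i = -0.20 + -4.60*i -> [-0.2, -4.8, -9.4, -14.0, -18.6]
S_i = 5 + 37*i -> [5, 42, 79, 116, 153]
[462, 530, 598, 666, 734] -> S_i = 462 + 68*i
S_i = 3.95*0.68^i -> [3.95, 2.69, 1.83, 1.24, 0.84]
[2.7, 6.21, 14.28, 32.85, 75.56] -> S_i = 2.70*2.30^i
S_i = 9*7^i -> [9, 63, 441, 3087, 21609]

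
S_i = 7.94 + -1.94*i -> [7.94, 6.0, 4.06, 2.12, 0.18]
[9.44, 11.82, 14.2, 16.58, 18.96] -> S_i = 9.44 + 2.38*i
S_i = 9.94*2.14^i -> [9.94, 21.27, 45.52, 97.42, 208.47]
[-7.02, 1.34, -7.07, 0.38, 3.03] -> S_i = Random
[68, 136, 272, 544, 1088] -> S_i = 68*2^i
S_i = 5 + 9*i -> [5, 14, 23, 32, 41]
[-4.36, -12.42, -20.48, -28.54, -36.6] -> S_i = -4.36 + -8.06*i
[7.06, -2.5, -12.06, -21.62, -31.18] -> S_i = 7.06 + -9.56*i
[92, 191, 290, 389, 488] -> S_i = 92 + 99*i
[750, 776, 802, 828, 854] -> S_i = 750 + 26*i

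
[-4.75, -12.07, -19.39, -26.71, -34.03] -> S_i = -4.75 + -7.32*i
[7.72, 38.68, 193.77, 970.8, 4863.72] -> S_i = 7.72*5.01^i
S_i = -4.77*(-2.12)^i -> [-4.77, 10.11, -21.44, 45.45, -96.35]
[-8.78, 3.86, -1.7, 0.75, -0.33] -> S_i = -8.78*(-0.44)^i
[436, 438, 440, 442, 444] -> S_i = 436 + 2*i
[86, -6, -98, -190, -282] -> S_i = 86 + -92*i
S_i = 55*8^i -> [55, 440, 3520, 28160, 225280]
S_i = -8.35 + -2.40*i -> [-8.35, -10.75, -13.15, -15.55, -17.95]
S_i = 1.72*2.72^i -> [1.72, 4.68, 12.73, 34.61, 94.15]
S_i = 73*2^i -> [73, 146, 292, 584, 1168]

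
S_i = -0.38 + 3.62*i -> [-0.38, 3.24, 6.86, 10.48, 14.1]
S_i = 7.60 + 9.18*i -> [7.6, 16.78, 25.96, 35.14, 44.32]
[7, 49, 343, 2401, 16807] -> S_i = 7*7^i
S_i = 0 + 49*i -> [0, 49, 98, 147, 196]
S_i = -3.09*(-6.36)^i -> [-3.09, 19.65, -124.99, 794.93, -5055.77]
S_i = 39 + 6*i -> [39, 45, 51, 57, 63]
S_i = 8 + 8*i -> [8, 16, 24, 32, 40]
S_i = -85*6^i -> [-85, -510, -3060, -18360, -110160]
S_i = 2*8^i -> [2, 16, 128, 1024, 8192]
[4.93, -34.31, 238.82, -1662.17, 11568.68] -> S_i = 4.93*(-6.96)^i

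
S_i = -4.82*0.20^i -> [-4.82, -0.96, -0.19, -0.04, -0.01]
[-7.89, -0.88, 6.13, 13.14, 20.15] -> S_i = -7.89 + 7.01*i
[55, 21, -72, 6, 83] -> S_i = Random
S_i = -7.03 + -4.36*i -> [-7.03, -11.39, -15.75, -20.11, -24.47]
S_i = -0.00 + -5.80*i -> [-0.0, -5.8, -11.6, -17.4, -23.2]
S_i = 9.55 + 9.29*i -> [9.55, 18.84, 28.13, 37.42, 46.71]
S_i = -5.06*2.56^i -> [-5.06, -12.95, -33.16, -84.89, -217.33]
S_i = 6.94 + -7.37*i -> [6.94, -0.43, -7.8, -15.17, -22.54]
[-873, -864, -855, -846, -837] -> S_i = -873 + 9*i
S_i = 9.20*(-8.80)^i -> [9.2, -80.96, 712.45, -6269.54, 55171.97]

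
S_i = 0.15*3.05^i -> [0.15, 0.46, 1.4, 4.26, 12.98]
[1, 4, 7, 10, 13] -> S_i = 1 + 3*i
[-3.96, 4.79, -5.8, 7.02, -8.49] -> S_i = -3.96*(-1.21)^i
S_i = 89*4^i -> [89, 356, 1424, 5696, 22784]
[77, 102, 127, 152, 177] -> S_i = 77 + 25*i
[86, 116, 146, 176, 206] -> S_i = 86 + 30*i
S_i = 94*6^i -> [94, 564, 3384, 20304, 121824]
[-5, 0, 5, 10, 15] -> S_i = -5 + 5*i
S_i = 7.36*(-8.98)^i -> [7.36, -66.09, 593.51, -5329.75, 47861.15]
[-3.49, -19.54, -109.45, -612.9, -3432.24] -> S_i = -3.49*5.60^i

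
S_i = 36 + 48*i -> [36, 84, 132, 180, 228]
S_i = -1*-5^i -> [-1, 5, -25, 125, -625]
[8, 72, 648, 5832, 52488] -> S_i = 8*9^i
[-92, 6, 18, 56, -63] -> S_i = Random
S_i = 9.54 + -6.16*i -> [9.54, 3.38, -2.78, -8.94, -15.1]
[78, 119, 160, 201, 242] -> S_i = 78 + 41*i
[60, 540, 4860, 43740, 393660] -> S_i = 60*9^i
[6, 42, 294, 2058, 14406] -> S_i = 6*7^i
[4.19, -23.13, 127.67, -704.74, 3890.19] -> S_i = 4.19*(-5.52)^i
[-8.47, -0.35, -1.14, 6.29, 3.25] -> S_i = Random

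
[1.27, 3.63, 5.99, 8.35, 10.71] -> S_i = 1.27 + 2.36*i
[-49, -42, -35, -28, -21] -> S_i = -49 + 7*i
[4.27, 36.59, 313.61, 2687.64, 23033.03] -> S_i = 4.27*8.57^i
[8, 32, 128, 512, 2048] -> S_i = 8*4^i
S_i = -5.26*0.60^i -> [-5.26, -3.16, -1.89, -1.14, -0.68]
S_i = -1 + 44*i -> [-1, 43, 87, 131, 175]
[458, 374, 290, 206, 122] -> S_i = 458 + -84*i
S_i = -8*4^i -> [-8, -32, -128, -512, -2048]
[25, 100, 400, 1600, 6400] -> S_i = 25*4^i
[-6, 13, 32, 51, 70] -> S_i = -6 + 19*i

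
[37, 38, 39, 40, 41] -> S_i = 37 + 1*i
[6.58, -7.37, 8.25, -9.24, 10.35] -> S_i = 6.58*(-1.12)^i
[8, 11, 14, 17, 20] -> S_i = 8 + 3*i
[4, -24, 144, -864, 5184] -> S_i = 4*-6^i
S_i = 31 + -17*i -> [31, 14, -3, -20, -37]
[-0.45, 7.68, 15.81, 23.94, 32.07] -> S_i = -0.45 + 8.13*i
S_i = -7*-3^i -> [-7, 21, -63, 189, -567]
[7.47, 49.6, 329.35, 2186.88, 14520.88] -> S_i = 7.47*6.64^i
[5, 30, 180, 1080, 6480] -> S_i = 5*6^i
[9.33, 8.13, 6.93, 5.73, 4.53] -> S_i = 9.33 + -1.20*i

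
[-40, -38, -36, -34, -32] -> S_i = -40 + 2*i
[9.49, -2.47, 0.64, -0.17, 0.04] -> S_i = 9.49*(-0.26)^i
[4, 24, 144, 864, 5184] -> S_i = 4*6^i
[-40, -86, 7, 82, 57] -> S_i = Random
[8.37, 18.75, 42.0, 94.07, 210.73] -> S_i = 8.37*2.24^i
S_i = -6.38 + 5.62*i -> [-6.38, -0.76, 4.86, 10.48, 16.1]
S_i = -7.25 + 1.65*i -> [-7.25, -5.6, -3.95, -2.3, -0.65]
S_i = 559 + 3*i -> [559, 562, 565, 568, 571]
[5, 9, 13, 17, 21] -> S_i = 5 + 4*i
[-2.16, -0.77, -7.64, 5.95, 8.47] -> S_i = Random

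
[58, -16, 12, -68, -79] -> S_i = Random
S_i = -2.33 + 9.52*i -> [-2.33, 7.19, 16.71, 26.23, 35.75]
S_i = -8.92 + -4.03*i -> [-8.92, -12.95, -16.98, -21.01, -25.04]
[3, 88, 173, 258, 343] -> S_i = 3 + 85*i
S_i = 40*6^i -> [40, 240, 1440, 8640, 51840]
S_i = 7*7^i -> [7, 49, 343, 2401, 16807]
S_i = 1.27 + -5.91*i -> [1.27, -4.64, -10.55, -16.46, -22.37]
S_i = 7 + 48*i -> [7, 55, 103, 151, 199]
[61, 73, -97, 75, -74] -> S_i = Random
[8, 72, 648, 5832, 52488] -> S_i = 8*9^i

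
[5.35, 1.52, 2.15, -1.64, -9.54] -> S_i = Random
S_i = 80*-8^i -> [80, -640, 5120, -40960, 327680]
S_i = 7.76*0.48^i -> [7.76, 3.72, 1.79, 0.86, 0.41]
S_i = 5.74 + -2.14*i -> [5.74, 3.6, 1.46, -0.68, -2.82]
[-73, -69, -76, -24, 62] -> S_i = Random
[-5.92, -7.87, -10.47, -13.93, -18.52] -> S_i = -5.92*1.33^i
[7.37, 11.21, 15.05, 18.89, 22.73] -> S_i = 7.37 + 3.84*i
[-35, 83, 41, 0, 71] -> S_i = Random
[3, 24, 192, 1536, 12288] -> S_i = 3*8^i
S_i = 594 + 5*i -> [594, 599, 604, 609, 614]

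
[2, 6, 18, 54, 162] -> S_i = 2*3^i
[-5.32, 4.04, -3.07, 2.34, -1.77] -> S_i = -5.32*(-0.76)^i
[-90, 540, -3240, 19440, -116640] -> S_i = -90*-6^i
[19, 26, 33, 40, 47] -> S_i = 19 + 7*i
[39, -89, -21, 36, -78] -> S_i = Random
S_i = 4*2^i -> [4, 8, 16, 32, 64]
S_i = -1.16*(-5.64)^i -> [-1.16, 6.54, -36.9, 208.11, -1173.75]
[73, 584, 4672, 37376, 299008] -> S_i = 73*8^i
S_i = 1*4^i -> [1, 4, 16, 64, 256]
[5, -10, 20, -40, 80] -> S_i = 5*-2^i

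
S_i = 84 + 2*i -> [84, 86, 88, 90, 92]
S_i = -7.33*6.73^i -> [-7.33, -49.33, -332.0, -2234.34, -15037.1]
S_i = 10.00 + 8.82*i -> [10.0, 18.82, 27.64, 36.46, 45.28]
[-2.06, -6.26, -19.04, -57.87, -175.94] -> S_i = -2.06*3.04^i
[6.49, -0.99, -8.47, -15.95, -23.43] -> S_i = 6.49 + -7.48*i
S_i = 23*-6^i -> [23, -138, 828, -4968, 29808]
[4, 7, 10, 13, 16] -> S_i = 4 + 3*i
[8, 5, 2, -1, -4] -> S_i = 8 + -3*i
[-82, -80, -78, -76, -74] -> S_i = -82 + 2*i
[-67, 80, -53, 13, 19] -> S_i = Random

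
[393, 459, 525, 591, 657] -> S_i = 393 + 66*i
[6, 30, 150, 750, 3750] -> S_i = 6*5^i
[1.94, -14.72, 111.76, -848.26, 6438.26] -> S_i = 1.94*(-7.59)^i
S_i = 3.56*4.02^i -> [3.56, 14.31, 57.53, 231.27, 929.72]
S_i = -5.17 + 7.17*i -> [-5.17, 2.0, 9.17, 16.34, 23.51]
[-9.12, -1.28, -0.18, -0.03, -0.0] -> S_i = -9.12*0.14^i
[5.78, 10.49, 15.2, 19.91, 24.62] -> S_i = 5.78 + 4.71*i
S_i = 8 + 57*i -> [8, 65, 122, 179, 236]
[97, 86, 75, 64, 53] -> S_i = 97 + -11*i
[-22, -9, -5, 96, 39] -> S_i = Random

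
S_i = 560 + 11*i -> [560, 571, 582, 593, 604]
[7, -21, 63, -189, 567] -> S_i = 7*-3^i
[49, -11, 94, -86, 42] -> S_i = Random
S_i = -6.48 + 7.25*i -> [-6.48, 0.77, 8.02, 15.27, 22.52]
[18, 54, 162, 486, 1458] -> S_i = 18*3^i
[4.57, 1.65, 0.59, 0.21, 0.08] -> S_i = 4.57*0.36^i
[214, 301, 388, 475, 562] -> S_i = 214 + 87*i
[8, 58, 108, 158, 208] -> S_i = 8 + 50*i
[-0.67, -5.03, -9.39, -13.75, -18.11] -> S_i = -0.67 + -4.36*i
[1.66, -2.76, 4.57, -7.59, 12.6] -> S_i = 1.66*(-1.66)^i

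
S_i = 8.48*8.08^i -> [8.48, 68.52, 553.63, 4473.32, 36144.42]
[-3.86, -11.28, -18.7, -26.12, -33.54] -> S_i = -3.86 + -7.42*i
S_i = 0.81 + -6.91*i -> [0.81, -6.1, -13.01, -19.92, -26.83]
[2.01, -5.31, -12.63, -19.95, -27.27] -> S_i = 2.01 + -7.32*i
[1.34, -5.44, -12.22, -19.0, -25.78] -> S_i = 1.34 + -6.78*i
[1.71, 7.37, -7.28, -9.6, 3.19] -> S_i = Random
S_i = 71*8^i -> [71, 568, 4544, 36352, 290816]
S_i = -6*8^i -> [-6, -48, -384, -3072, -24576]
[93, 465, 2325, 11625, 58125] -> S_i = 93*5^i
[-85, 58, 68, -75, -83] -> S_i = Random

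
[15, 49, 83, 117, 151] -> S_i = 15 + 34*i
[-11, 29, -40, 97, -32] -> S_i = Random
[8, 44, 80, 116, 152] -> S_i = 8 + 36*i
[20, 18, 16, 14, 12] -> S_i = 20 + -2*i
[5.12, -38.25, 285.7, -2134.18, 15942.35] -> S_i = 5.12*(-7.47)^i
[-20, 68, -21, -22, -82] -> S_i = Random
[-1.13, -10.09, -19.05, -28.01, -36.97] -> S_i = -1.13 + -8.96*i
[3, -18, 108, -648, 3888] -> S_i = 3*-6^i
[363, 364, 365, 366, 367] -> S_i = 363 + 1*i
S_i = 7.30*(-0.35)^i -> [7.3, -2.55, 0.89, -0.31, 0.11]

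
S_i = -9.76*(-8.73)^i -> [-9.76, 85.2, -743.84, 6493.7, -56690.04]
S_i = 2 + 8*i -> [2, 10, 18, 26, 34]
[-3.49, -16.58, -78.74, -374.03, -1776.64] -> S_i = -3.49*4.75^i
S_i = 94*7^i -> [94, 658, 4606, 32242, 225694]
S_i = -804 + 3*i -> [-804, -801, -798, -795, -792]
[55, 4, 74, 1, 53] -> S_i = Random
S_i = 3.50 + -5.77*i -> [3.5, -2.27, -8.04, -13.81, -19.58]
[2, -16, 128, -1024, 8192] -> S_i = 2*-8^i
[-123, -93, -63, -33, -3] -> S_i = -123 + 30*i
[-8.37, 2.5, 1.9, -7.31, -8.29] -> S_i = Random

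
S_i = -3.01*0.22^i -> [-3.01, -0.66, -0.15, -0.03, -0.01]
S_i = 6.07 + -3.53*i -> [6.07, 2.54, -0.99, -4.52, -8.05]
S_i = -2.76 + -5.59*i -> [-2.76, -8.35, -13.94, -19.53, -25.12]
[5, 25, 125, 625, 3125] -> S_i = 5*5^i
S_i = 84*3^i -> [84, 252, 756, 2268, 6804]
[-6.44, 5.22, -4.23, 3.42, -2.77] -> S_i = -6.44*(-0.81)^i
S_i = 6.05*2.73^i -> [6.05, 16.52, 45.09, 123.1, 336.05]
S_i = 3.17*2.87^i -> [3.17, 9.1, 26.11, 74.94, 215.07]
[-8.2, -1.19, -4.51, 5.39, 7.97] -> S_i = Random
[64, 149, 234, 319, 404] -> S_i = 64 + 85*i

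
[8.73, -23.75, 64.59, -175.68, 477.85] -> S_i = 8.73*(-2.72)^i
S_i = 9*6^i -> [9, 54, 324, 1944, 11664]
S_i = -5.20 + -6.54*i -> [-5.2, -11.74, -18.28, -24.82, -31.36]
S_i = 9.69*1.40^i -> [9.69, 13.57, 18.99, 26.59, 37.23]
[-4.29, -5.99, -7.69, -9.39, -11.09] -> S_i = -4.29 + -1.70*i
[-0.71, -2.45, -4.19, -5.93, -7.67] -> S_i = -0.71 + -1.74*i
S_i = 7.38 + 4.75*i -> [7.38, 12.13, 16.88, 21.63, 26.38]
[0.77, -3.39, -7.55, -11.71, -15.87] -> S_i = 0.77 + -4.16*i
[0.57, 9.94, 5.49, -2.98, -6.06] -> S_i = Random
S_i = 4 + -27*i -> [4, -23, -50, -77, -104]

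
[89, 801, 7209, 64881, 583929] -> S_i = 89*9^i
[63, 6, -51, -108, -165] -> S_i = 63 + -57*i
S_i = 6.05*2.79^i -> [6.05, 16.88, 47.09, 131.39, 366.58]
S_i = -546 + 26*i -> [-546, -520, -494, -468, -442]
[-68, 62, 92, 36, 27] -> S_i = Random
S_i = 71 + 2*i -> [71, 73, 75, 77, 79]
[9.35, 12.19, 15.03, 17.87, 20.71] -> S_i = 9.35 + 2.84*i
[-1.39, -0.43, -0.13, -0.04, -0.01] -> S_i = -1.39*0.31^i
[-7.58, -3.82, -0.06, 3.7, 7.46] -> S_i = -7.58 + 3.76*i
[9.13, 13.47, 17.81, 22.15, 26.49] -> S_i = 9.13 + 4.34*i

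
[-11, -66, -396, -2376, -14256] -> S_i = -11*6^i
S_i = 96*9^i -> [96, 864, 7776, 69984, 629856]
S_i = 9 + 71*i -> [9, 80, 151, 222, 293]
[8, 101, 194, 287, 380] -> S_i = 8 + 93*i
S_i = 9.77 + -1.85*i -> [9.77, 7.92, 6.07, 4.22, 2.37]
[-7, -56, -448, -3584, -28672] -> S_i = -7*8^i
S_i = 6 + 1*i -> [6, 7, 8, 9, 10]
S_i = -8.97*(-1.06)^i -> [-8.97, 9.51, -10.08, 10.68, -11.32]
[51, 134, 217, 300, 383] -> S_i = 51 + 83*i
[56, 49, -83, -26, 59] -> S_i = Random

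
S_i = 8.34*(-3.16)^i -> [8.34, -26.35, 83.28, -263.16, 831.6]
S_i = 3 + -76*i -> [3, -73, -149, -225, -301]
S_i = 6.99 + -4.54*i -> [6.99, 2.45, -2.09, -6.63, -11.17]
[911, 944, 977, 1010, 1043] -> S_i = 911 + 33*i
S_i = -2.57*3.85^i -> [-2.57, -9.89, -38.09, -146.66, -564.65]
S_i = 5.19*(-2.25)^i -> [5.19, -11.68, 26.27, -59.12, 133.01]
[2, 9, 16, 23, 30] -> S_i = 2 + 7*i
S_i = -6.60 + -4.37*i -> [-6.6, -10.97, -15.34, -19.71, -24.08]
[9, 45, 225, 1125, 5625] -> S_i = 9*5^i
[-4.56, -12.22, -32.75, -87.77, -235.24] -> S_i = -4.56*2.68^i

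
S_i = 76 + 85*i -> [76, 161, 246, 331, 416]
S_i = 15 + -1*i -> [15, 14, 13, 12, 11]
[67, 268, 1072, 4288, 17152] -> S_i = 67*4^i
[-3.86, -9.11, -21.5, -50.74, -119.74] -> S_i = -3.86*2.36^i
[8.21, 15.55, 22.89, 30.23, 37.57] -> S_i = 8.21 + 7.34*i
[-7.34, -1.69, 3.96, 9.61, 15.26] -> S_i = -7.34 + 5.65*i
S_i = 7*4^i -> [7, 28, 112, 448, 1792]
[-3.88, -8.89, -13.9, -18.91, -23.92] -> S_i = -3.88 + -5.01*i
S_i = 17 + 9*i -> [17, 26, 35, 44, 53]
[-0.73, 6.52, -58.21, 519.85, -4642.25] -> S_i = -0.73*(-8.93)^i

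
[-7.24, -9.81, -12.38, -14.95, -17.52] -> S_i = -7.24 + -2.57*i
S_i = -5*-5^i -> [-5, 25, -125, 625, -3125]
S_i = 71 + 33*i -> [71, 104, 137, 170, 203]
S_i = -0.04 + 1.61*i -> [-0.04, 1.57, 3.18, 4.79, 6.4]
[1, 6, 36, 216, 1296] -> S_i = 1*6^i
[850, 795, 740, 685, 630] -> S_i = 850 + -55*i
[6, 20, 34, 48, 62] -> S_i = 6 + 14*i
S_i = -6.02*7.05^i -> [-6.02, -42.44, -299.21, -2109.42, -14871.44]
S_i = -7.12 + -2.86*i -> [-7.12, -9.98, -12.84, -15.7, -18.56]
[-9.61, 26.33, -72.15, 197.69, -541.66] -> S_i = -9.61*(-2.74)^i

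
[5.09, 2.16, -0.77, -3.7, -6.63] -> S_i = 5.09 + -2.93*i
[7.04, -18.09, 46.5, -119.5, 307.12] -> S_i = 7.04*(-2.57)^i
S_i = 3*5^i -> [3, 15, 75, 375, 1875]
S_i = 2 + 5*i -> [2, 7, 12, 17, 22]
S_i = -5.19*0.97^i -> [-5.19, -5.03, -4.88, -4.74, -4.59]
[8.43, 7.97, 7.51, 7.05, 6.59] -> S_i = 8.43 + -0.46*i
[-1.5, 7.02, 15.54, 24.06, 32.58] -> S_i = -1.50 + 8.52*i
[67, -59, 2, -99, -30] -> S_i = Random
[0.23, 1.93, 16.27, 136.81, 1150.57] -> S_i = 0.23*8.41^i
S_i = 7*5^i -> [7, 35, 175, 875, 4375]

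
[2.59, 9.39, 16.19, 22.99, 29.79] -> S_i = 2.59 + 6.80*i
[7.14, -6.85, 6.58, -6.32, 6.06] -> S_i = 7.14*(-0.96)^i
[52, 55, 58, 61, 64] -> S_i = 52 + 3*i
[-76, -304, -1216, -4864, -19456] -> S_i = -76*4^i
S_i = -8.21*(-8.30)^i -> [-8.21, 68.14, -565.59, 4694.37, -38963.28]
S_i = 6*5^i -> [6, 30, 150, 750, 3750]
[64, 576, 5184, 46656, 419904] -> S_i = 64*9^i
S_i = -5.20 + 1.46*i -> [-5.2, -3.74, -2.28, -0.82, 0.64]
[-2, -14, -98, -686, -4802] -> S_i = -2*7^i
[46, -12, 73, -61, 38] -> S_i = Random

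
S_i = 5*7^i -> [5, 35, 245, 1715, 12005]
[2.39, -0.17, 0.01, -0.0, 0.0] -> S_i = 2.39*(-0.07)^i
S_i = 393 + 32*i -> [393, 425, 457, 489, 521]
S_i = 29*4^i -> [29, 116, 464, 1856, 7424]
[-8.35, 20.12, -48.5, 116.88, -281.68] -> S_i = -8.35*(-2.41)^i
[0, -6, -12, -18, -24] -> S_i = 0 + -6*i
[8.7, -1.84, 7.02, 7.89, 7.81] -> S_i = Random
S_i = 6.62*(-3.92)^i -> [6.62, -25.95, 101.73, -398.76, 1563.16]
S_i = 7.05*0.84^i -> [7.05, 5.92, 4.97, 4.18, 3.51]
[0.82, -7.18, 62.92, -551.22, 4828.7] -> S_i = 0.82*(-8.76)^i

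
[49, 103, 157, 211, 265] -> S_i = 49 + 54*i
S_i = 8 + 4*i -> [8, 12, 16, 20, 24]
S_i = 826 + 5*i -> [826, 831, 836, 841, 846]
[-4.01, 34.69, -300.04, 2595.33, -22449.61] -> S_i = -4.01*(-8.65)^i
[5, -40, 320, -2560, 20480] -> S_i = 5*-8^i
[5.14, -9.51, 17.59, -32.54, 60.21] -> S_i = 5.14*(-1.85)^i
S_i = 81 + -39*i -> [81, 42, 3, -36, -75]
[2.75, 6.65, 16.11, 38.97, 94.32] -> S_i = 2.75*2.42^i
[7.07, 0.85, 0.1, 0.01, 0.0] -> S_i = 7.07*0.12^i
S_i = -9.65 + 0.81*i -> [-9.65, -8.84, -8.03, -7.22, -6.41]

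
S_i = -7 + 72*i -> [-7, 65, 137, 209, 281]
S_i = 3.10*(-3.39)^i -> [3.1, -10.51, 35.63, -120.77, 409.41]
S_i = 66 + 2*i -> [66, 68, 70, 72, 74]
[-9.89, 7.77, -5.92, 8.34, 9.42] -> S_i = Random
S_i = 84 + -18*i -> [84, 66, 48, 30, 12]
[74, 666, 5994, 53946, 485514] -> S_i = 74*9^i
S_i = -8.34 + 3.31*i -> [-8.34, -5.03, -1.72, 1.59, 4.9]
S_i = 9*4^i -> [9, 36, 144, 576, 2304]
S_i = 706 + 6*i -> [706, 712, 718, 724, 730]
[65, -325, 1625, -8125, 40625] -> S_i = 65*-5^i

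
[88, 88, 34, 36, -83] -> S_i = Random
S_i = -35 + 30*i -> [-35, -5, 25, 55, 85]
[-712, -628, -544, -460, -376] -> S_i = -712 + 84*i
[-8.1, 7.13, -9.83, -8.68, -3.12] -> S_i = Random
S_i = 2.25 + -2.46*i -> [2.25, -0.21, -2.67, -5.13, -7.59]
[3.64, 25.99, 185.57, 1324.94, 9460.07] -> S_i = 3.64*7.14^i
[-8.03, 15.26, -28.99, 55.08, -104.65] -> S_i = -8.03*(-1.90)^i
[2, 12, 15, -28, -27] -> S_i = Random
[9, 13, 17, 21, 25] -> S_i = 9 + 4*i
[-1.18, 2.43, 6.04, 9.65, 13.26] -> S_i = -1.18 + 3.61*i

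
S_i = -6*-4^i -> [-6, 24, -96, 384, -1536]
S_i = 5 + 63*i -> [5, 68, 131, 194, 257]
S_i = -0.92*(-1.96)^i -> [-0.92, 1.8, -3.53, 6.93, -13.58]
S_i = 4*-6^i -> [4, -24, 144, -864, 5184]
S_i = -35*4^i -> [-35, -140, -560, -2240, -8960]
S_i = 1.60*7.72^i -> [1.6, 12.35, 95.36, 736.16, 5683.15]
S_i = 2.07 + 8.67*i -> [2.07, 10.74, 19.41, 28.08, 36.75]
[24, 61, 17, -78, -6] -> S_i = Random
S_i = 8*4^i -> [8, 32, 128, 512, 2048]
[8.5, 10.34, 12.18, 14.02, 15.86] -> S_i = 8.50 + 1.84*i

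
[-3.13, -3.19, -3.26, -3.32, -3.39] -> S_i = -3.13*1.02^i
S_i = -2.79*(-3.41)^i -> [-2.79, 9.51, -32.44, 110.63, -377.24]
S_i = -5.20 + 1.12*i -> [-5.2, -4.08, -2.96, -1.84, -0.72]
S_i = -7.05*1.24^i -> [-7.05, -8.74, -10.84, -13.44, -16.67]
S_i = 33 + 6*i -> [33, 39, 45, 51, 57]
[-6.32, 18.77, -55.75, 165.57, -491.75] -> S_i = -6.32*(-2.97)^i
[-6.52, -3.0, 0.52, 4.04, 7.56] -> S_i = -6.52 + 3.52*i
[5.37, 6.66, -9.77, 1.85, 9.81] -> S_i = Random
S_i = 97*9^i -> [97, 873, 7857, 70713, 636417]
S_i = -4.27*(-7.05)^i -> [-4.27, 30.1, -212.23, 1496.22, -10548.35]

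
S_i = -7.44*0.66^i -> [-7.44, -4.91, -3.24, -2.14, -1.41]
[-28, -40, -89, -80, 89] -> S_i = Random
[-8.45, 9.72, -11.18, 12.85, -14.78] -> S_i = -8.45*(-1.15)^i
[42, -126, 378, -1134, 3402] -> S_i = 42*-3^i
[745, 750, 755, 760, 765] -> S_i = 745 + 5*i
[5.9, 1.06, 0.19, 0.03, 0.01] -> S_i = 5.90*0.18^i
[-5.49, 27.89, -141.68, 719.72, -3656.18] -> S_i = -5.49*(-5.08)^i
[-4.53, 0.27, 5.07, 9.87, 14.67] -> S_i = -4.53 + 4.80*i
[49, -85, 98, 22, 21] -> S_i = Random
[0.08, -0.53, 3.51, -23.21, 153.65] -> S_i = 0.08*(-6.62)^i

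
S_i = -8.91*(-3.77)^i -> [-8.91, 33.59, -126.64, 477.42, -1799.88]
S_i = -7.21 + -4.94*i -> [-7.21, -12.15, -17.09, -22.03, -26.97]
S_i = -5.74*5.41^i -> [-5.74, -31.05, -168.0, -908.87, -4917.01]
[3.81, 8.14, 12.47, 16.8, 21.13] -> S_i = 3.81 + 4.33*i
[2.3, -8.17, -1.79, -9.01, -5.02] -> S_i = Random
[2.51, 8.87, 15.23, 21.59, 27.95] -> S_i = 2.51 + 6.36*i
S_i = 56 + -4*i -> [56, 52, 48, 44, 40]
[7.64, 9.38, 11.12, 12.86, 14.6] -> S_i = 7.64 + 1.74*i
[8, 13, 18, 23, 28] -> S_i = 8 + 5*i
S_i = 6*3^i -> [6, 18, 54, 162, 486]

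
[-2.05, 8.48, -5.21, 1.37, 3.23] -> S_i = Random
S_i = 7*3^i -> [7, 21, 63, 189, 567]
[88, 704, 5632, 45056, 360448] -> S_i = 88*8^i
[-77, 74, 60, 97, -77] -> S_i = Random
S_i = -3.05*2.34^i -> [-3.05, -7.14, -16.7, -39.08, -91.45]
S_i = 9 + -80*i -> [9, -71, -151, -231, -311]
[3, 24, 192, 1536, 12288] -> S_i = 3*8^i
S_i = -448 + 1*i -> [-448, -447, -446, -445, -444]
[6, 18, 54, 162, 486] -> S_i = 6*3^i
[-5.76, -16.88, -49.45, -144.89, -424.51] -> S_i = -5.76*2.93^i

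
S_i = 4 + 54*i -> [4, 58, 112, 166, 220]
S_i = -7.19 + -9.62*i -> [-7.19, -16.81, -26.43, -36.05, -45.67]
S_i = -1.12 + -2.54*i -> [-1.12, -3.66, -6.2, -8.74, -11.28]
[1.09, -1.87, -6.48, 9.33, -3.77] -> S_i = Random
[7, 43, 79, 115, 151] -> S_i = 7 + 36*i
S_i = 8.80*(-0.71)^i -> [8.8, -6.25, 4.44, -3.15, 2.24]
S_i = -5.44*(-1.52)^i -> [-5.44, 8.27, -12.57, 19.1, -29.04]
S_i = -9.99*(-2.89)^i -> [-9.99, 28.87, -83.44, 241.13, -696.88]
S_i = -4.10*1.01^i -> [-4.1, -4.14, -4.18, -4.22, -4.27]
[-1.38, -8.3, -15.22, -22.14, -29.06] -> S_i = -1.38 + -6.92*i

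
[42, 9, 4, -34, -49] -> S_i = Random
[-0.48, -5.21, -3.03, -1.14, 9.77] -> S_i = Random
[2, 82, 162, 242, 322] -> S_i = 2 + 80*i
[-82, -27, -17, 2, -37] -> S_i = Random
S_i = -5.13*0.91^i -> [-5.13, -4.67, -4.25, -3.87, -3.52]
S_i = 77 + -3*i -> [77, 74, 71, 68, 65]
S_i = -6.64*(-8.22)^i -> [-6.64, 54.58, -448.65, 3687.94, -30314.84]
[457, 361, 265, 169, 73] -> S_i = 457 + -96*i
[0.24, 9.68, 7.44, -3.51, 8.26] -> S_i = Random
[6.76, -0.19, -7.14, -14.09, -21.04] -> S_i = 6.76 + -6.95*i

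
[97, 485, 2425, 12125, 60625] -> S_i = 97*5^i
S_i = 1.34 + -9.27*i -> [1.34, -7.93, -17.2, -26.47, -35.74]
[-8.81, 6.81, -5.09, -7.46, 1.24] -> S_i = Random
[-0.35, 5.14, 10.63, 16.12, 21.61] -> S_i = -0.35 + 5.49*i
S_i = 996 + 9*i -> [996, 1005, 1014, 1023, 1032]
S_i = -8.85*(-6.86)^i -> [-8.85, 60.71, -416.48, 2857.04, -19599.26]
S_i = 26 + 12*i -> [26, 38, 50, 62, 74]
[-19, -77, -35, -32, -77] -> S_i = Random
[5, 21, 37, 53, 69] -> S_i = 5 + 16*i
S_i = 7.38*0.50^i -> [7.38, 3.69, 1.84, 0.92, 0.46]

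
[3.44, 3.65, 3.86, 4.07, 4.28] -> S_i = 3.44 + 0.21*i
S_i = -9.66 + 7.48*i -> [-9.66, -2.18, 5.3, 12.78, 20.26]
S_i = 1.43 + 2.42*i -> [1.43, 3.85, 6.27, 8.69, 11.11]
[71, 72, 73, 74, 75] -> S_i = 71 + 1*i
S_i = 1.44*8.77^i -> [1.44, 12.63, 110.75, 971.32, 8518.46]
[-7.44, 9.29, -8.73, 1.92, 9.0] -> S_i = Random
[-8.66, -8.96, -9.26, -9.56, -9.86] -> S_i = -8.66 + -0.30*i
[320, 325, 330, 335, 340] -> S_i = 320 + 5*i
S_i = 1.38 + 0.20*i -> [1.38, 1.58, 1.78, 1.98, 2.18]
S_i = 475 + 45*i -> [475, 520, 565, 610, 655]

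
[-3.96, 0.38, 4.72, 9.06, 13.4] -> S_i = -3.96 + 4.34*i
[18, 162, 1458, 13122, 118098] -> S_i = 18*9^i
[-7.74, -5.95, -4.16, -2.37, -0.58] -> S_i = -7.74 + 1.79*i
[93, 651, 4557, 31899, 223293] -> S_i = 93*7^i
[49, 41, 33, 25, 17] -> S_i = 49 + -8*i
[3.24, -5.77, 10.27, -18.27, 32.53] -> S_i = 3.24*(-1.78)^i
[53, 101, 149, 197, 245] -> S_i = 53 + 48*i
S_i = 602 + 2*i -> [602, 604, 606, 608, 610]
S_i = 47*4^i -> [47, 188, 752, 3008, 12032]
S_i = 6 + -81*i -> [6, -75, -156, -237, -318]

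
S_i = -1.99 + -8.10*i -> [-1.99, -10.09, -18.19, -26.29, -34.39]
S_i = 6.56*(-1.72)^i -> [6.56, -11.28, 19.41, -33.38, 57.41]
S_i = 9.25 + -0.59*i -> [9.25, 8.66, 8.07, 7.48, 6.89]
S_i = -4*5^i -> [-4, -20, -100, -500, -2500]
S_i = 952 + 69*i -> [952, 1021, 1090, 1159, 1228]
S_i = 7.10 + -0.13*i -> [7.1, 6.97, 6.84, 6.71, 6.58]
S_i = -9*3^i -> [-9, -27, -81, -243, -729]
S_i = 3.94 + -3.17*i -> [3.94, 0.77, -2.4, -5.57, -8.74]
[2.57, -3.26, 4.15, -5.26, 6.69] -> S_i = 2.57*(-1.27)^i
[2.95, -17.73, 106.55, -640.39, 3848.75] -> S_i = 2.95*(-6.01)^i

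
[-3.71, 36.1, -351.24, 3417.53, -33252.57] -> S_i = -3.71*(-9.73)^i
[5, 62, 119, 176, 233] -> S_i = 5 + 57*i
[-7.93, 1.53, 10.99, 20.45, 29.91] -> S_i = -7.93 + 9.46*i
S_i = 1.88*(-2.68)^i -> [1.88, -5.04, 13.5, -36.19, 96.98]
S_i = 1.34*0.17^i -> [1.34, 0.23, 0.04, 0.01, 0.0]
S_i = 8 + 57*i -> [8, 65, 122, 179, 236]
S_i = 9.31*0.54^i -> [9.31, 5.03, 2.71, 1.47, 0.79]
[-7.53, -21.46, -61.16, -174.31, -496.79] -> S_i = -7.53*2.85^i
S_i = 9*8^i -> [9, 72, 576, 4608, 36864]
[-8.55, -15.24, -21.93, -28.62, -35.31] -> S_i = -8.55 + -6.69*i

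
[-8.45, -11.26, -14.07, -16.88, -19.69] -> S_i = -8.45 + -2.81*i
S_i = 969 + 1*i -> [969, 970, 971, 972, 973]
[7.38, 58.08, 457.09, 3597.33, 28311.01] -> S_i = 7.38*7.87^i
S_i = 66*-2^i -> [66, -132, 264, -528, 1056]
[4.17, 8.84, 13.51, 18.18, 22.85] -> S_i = 4.17 + 4.67*i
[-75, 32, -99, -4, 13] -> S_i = Random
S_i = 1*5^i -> [1, 5, 25, 125, 625]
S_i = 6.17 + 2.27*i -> [6.17, 8.44, 10.71, 12.98, 15.25]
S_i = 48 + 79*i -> [48, 127, 206, 285, 364]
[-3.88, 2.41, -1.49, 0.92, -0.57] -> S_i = -3.88*(-0.62)^i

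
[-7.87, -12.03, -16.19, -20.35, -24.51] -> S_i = -7.87 + -4.16*i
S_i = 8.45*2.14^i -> [8.45, 18.08, 38.7, 82.81, 177.22]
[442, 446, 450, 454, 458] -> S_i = 442 + 4*i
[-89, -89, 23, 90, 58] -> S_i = Random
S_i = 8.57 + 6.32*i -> [8.57, 14.89, 21.21, 27.53, 33.85]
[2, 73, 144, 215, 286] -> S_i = 2 + 71*i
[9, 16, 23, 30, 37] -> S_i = 9 + 7*i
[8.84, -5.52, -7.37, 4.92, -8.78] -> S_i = Random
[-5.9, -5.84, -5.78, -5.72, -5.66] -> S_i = -5.90 + 0.06*i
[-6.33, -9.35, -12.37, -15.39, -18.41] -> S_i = -6.33 + -3.02*i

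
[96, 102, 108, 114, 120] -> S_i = 96 + 6*i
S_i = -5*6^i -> [-5, -30, -180, -1080, -6480]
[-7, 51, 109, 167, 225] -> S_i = -7 + 58*i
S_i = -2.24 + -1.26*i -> [-2.24, -3.5, -4.76, -6.02, -7.28]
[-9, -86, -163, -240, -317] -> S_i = -9 + -77*i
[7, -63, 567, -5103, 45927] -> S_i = 7*-9^i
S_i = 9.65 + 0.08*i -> [9.65, 9.73, 9.81, 9.89, 9.97]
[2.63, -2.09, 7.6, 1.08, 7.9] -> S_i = Random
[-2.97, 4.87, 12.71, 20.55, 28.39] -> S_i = -2.97 + 7.84*i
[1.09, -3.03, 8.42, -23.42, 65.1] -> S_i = 1.09*(-2.78)^i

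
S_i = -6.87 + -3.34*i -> [-6.87, -10.21, -13.55, -16.89, -20.23]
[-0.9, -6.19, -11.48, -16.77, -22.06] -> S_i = -0.90 + -5.29*i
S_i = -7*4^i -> [-7, -28, -112, -448, -1792]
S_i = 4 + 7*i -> [4, 11, 18, 25, 32]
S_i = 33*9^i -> [33, 297, 2673, 24057, 216513]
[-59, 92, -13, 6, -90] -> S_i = Random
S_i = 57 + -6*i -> [57, 51, 45, 39, 33]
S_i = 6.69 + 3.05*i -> [6.69, 9.74, 12.79, 15.84, 18.89]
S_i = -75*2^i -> [-75, -150, -300, -600, -1200]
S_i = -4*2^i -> [-4, -8, -16, -32, -64]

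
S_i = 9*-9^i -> [9, -81, 729, -6561, 59049]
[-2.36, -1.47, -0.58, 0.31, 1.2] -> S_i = -2.36 + 0.89*i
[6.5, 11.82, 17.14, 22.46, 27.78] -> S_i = 6.50 + 5.32*i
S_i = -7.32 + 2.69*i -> [-7.32, -4.63, -1.94, 0.75, 3.44]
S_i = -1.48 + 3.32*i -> [-1.48, 1.84, 5.16, 8.48, 11.8]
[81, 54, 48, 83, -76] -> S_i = Random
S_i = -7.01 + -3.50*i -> [-7.01, -10.51, -14.01, -17.51, -21.01]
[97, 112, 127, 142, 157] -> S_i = 97 + 15*i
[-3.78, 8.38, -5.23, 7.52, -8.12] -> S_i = Random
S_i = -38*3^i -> [-38, -114, -342, -1026, -3078]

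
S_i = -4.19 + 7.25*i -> [-4.19, 3.06, 10.31, 17.56, 24.81]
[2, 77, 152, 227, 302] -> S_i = 2 + 75*i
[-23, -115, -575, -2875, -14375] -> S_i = -23*5^i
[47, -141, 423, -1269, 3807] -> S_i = 47*-3^i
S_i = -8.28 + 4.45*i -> [-8.28, -3.83, 0.62, 5.07, 9.52]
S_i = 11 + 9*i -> [11, 20, 29, 38, 47]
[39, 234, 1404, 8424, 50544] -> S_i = 39*6^i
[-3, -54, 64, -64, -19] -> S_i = Random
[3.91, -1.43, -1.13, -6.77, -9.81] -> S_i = Random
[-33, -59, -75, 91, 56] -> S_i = Random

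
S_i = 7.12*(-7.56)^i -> [7.12, -53.83, 406.93, -3076.42, 23257.72]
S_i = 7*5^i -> [7, 35, 175, 875, 4375]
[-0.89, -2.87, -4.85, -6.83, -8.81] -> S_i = -0.89 + -1.98*i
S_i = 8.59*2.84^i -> [8.59, 24.4, 69.28, 196.77, 558.81]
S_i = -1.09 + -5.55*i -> [-1.09, -6.64, -12.19, -17.74, -23.29]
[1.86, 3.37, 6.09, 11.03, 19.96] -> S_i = 1.86*1.81^i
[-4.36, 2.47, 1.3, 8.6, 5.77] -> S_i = Random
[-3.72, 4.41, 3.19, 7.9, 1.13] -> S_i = Random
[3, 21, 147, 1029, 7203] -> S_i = 3*7^i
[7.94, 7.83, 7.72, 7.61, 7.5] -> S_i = 7.94 + -0.11*i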